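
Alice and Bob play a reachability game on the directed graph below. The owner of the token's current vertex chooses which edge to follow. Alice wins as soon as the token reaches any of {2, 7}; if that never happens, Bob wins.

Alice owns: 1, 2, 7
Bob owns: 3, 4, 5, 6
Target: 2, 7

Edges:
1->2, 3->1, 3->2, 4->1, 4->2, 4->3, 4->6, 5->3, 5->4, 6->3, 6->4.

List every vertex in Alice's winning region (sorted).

A0 = {2, 7}
A1: add {1} — 1 (Alice) has 1→2.
A2: add {3} — 3 (Bob): all of {1, 2} already in.
A3 = A2; e.g. 4 (Bob) can still go to 6. Fixed point.
Alice's winning region = {1, 2, 3, 7}.

1, 2, 3, 7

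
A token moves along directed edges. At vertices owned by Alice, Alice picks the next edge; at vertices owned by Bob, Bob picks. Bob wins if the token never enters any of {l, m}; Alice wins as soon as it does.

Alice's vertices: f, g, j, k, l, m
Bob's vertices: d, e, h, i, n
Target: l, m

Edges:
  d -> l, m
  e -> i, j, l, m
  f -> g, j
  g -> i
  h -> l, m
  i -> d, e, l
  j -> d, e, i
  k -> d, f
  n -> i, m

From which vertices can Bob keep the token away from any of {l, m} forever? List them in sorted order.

A0 = {l, m}
A1: add {d, h} — d (Bob): all of {l, m} already in; h (Bob): all of {l, m} already in.
A2: add {j, k} — j (Alice) has j→d; k (Alice) has k→d.
A3: add {f} — f (Alice) has f→j.
A4 = A3; e.g. e (Bob) can still go to i. Fixed point.
Alice's attractor = {d, f, h, j, k, l, m}; Bob avoids the target exactly from the complement.

e, g, i, n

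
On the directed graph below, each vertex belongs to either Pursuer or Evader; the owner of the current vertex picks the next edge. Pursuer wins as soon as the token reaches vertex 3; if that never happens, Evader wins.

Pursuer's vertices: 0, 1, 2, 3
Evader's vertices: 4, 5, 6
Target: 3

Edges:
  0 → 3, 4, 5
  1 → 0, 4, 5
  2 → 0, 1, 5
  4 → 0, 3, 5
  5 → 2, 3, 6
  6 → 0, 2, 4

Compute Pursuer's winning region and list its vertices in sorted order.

A0 = {3}
A1: add {0} — 0 (Pursuer) has 0→3.
A2: add {1, 2} — 1 (Pursuer) has 1→0; 2 (Pursuer) has 2→0.
A3 = A2; e.g. 4 (Evader) can still go to 5. Fixed point.
Pursuer's winning region = {0, 1, 2, 3}.

0, 1, 2, 3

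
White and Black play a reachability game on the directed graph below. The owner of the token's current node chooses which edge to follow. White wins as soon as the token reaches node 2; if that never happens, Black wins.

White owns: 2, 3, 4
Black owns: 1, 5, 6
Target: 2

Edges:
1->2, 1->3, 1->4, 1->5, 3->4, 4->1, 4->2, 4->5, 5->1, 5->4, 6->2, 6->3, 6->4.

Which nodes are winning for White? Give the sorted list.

2, 3, 4, 6

A0 = {2}
A1: add {4} — 4 (White) has 4→2.
A2: add {3} — 3 (White) has 3→4.
A3: add {6} — 6 (Black): all of {2, 3, 4} already in.
A4 = A3; e.g. 1 (Black) can still go to 5. Fixed point.
White's winning region = {2, 3, 4, 6}.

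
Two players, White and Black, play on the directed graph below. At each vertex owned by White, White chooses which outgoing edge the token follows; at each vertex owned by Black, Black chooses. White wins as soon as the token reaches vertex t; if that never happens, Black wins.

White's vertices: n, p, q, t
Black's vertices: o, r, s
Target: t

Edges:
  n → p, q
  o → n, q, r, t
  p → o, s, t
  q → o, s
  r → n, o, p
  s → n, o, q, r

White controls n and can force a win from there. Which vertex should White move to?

p

A0 = {t}
A1: add {p} — p (White) has p→t.
A2: add {n} — n (White) has n→p.
A3 = A2; e.g. o (Black) can still go to q. Fixed point.
From n, successor p is in the attractor (rank 1); the other successor q is not.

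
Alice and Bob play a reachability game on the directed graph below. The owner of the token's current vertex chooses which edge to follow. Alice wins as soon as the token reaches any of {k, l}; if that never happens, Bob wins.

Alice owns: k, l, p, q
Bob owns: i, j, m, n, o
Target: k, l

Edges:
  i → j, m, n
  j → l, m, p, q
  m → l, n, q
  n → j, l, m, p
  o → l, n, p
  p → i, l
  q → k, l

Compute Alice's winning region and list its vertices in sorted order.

k, l, p, q

A0 = {k, l}
A1: add {p, q} — p (Alice) has p→l; q (Alice) has q→k.
A2 = A1; e.g. i (Bob) can still go to j. Fixed point.
Alice's winning region = {k, l, p, q}.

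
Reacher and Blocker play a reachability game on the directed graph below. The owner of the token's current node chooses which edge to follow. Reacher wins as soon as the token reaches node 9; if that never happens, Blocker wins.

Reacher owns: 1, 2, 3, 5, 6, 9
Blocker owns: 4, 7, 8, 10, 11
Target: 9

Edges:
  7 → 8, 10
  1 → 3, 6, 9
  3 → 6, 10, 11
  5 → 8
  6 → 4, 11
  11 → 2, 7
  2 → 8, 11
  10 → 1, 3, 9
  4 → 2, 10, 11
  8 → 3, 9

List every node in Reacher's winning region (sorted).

A0 = {9}
A1: add {1} — 1 (Reacher) has 1→9.
A2 = A1; e.g. 2 (Reacher) has no edge into A1. Fixed point.
Reacher's winning region = {1, 9}.

1, 9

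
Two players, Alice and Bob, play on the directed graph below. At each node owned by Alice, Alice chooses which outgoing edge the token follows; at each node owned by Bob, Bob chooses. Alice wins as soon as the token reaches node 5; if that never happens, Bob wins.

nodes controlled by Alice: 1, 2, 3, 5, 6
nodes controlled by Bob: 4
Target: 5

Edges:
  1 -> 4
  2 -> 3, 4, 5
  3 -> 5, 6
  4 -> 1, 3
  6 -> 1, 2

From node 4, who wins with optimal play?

Bob

A0 = {5}
A1: add {2, 3} — 2 (Alice) has 2→5; 3 (Alice) has 3→5.
A2: add {6} — 6 (Alice) has 6→2.
A3 = A2; e.g. 1 (Alice) has no edge into A2. Fixed point.
4 never enters the attractor, so Bob can avoid the target forever.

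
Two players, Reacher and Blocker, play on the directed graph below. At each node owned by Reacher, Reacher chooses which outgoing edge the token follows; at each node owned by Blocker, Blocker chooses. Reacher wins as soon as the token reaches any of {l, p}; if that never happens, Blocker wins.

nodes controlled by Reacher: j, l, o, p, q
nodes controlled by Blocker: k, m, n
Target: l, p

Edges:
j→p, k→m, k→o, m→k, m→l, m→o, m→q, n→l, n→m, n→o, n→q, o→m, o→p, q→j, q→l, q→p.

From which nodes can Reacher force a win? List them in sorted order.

j, l, o, p, q

A0 = {l, p}
A1: add {j, o, q} — j (Reacher) has j→p; o (Reacher) has o→p; q (Reacher) has q→l.
A2 = A1; e.g. k (Blocker) can still go to m. Fixed point.
Reacher's winning region = {j, l, o, p, q}.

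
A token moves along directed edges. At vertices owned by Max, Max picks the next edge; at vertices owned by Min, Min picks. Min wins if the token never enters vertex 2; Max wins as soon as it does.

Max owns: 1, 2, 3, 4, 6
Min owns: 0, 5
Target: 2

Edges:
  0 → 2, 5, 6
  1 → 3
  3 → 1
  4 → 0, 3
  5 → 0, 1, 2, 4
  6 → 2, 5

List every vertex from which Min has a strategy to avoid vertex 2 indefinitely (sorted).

A0 = {2}
A1: add {6} — 6 (Max) has 6→2.
A2 = A1; e.g. 0 (Min) can still go to 5. Fixed point.
Max's attractor = {2, 6}; Min avoids the target exactly from the complement.

0, 1, 3, 4, 5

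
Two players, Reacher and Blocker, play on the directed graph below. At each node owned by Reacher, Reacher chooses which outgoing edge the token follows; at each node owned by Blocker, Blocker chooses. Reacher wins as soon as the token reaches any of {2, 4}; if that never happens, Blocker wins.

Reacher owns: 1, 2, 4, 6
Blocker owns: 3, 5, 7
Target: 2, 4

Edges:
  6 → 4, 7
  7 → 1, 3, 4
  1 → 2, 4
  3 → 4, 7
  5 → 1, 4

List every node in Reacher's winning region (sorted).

A0 = {2, 4}
A1: add {1, 6} — 1 (Reacher) has 1→2; 6 (Reacher) has 6→4.
A2: add {5} — 5 (Blocker): all of {1, 4} already in.
A3 = A2; e.g. 3 (Blocker) can still go to 7. Fixed point.
Reacher's winning region = {1, 2, 4, 5, 6}.

1, 2, 4, 5, 6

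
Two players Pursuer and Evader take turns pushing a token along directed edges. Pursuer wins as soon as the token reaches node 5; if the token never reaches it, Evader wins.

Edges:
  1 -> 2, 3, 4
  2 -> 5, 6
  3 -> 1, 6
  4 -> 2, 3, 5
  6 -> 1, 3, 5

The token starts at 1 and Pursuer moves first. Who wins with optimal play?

Track states (vertex, player-to-move).
A0 = {(5,Pursuer), (5,Evader)}
A1: add {(2,Pursuer), (4,Pursuer), (6,Pursuer)}.
A2: add {(2,Evader)}.
A3: add {(1,Pursuer)}.
(1,Pursuer) ∈ A3 ⇒ Pursuer forces the target.

Pursuer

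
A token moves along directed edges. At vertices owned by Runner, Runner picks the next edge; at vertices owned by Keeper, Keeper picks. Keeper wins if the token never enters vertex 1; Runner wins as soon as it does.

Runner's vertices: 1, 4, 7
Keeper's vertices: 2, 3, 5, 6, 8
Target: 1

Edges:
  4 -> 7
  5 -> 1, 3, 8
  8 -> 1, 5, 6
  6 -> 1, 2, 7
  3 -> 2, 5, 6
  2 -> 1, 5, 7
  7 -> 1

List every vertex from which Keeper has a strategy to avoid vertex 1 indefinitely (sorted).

A0 = {1}
A1: add {7} — 7 (Runner) has 7→1.
A2: add {4} — 4 (Runner) has 4→7.
A3 = A2; e.g. 2 (Keeper) can still go to 5. Fixed point.
Runner's attractor = {1, 4, 7}; Keeper avoids the target exactly from the complement.

2, 3, 5, 6, 8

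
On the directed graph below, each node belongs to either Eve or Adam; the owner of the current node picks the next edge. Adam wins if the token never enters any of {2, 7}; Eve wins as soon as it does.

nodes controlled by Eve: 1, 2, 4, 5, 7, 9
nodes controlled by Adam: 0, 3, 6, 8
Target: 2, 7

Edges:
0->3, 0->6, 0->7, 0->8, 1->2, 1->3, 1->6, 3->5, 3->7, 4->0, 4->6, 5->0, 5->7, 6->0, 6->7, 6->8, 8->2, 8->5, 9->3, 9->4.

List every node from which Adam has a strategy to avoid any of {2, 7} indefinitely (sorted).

0, 4, 6

A0 = {2, 7}
A1: add {1, 5} — 1 (Eve) has 1→2; 5 (Eve) has 5→7.
A2: add {3, 8} — 3 (Adam): all of {5, 7} already in; 8 (Adam): all of {2, 5} already in.
A3: add {9} — 9 (Eve) has 9→3.
A4 = A3; e.g. 0 (Adam) can still go to 6. Fixed point.
Eve's attractor = {1, 2, 3, 5, 7, 8, 9}; Adam avoids the target exactly from the complement.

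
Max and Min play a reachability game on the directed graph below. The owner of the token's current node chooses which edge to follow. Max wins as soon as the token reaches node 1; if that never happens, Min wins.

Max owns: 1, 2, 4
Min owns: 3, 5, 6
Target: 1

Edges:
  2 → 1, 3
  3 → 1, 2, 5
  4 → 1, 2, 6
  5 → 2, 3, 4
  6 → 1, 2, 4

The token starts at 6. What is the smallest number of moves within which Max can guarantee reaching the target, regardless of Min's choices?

2

A0 = {1}
A1: add {2, 4} — 2 (Max) has 2→1; 4 (Max) has 4→1.
A2: add {6} — 6 (Min): all of {1, 2, 4} already in.
A3 = A2; e.g. 3 (Min) can still go to 5. Fixed point.
6 enters the attractor at level 2, so Max can force the target in 2 moves from there.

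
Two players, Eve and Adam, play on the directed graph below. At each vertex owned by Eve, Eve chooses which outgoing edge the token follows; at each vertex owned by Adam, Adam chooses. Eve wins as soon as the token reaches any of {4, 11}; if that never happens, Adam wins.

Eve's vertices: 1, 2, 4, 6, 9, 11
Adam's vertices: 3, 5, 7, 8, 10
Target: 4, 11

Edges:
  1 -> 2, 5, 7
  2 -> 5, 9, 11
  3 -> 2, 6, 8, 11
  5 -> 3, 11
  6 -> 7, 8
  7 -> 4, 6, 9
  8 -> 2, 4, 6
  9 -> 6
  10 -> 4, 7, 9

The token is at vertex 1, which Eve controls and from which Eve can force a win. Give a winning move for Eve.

2

A0 = {4, 11}
A1: add {2} — 2 (Eve) has 2→11.
A2: add {1} — 1 (Eve) has 1→2.
A3 = A2; e.g. 3 (Adam) can still go to 6. Fixed point.
From 1, successor 2 is in the attractor (rank 1); the other successors 5, 7 are not.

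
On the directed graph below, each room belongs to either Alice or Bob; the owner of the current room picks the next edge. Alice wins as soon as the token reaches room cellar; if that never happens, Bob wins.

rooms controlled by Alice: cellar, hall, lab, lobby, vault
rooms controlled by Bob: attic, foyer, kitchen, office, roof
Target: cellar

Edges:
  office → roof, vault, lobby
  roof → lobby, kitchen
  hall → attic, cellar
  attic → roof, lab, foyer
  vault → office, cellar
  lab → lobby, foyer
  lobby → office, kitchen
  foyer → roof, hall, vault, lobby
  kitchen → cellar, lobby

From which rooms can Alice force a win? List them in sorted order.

cellar, hall, vault

A0 = {cellar}
A1: add {hall, vault} — hall (Alice) has hall→cellar; vault (Alice) has vault→cellar.
A2 = A1; e.g. office (Bob) can still go to roof. Fixed point.
Alice's winning region = {cellar, hall, vault}.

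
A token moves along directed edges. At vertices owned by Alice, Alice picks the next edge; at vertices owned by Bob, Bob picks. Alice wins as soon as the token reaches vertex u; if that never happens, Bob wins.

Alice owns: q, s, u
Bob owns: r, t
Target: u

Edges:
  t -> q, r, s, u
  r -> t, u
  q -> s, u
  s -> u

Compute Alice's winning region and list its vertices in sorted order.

A0 = {u}
A1: add {q, s} — q (Alice) has q→u; s (Alice) has s→u.
A2 = A1; e.g. r (Bob) can still go to t. Fixed point.
Alice's winning region = {q, s, u}.

q, s, u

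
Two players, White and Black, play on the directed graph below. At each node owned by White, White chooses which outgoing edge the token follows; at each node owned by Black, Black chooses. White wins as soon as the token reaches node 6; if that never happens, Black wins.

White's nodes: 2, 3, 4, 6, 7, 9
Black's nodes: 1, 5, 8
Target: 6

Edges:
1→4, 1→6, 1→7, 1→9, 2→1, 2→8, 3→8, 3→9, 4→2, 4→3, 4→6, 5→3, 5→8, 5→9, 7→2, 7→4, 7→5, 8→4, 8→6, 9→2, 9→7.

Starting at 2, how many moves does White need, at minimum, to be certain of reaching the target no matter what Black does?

3

A0 = {6}
A1: add {4} — 4 (White) has 4→6.
A2: add {7, 8} — 7 (White) has 7→4; 8 (Black): all of {4, 6} already in.
A3: add {2, 3, 9} — 2 (White) has 2→8; 3 (White) has 3→8; 9 (White) has 9→7.
2 enters the attractor at level 3, so White can force the target in 3 moves from there.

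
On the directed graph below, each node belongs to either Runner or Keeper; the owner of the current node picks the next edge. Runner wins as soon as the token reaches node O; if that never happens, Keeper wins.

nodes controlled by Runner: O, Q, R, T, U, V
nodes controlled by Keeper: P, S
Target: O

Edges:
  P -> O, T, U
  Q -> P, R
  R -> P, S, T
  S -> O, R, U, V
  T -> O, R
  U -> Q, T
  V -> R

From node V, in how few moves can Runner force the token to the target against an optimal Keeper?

A0 = {O}
A1: add {T} — T (Runner) has T→O.
A2: add {R, U} — R (Runner) has R→T; U (Runner) has U→T.
A3: add {P, Q, V} — P (Keeper): all of {O, T, U} already in; Q (Runner) has Q→R; V (Runner) has V→R.
V enters the attractor at level 3, so Runner can force the target in 3 moves from there.

3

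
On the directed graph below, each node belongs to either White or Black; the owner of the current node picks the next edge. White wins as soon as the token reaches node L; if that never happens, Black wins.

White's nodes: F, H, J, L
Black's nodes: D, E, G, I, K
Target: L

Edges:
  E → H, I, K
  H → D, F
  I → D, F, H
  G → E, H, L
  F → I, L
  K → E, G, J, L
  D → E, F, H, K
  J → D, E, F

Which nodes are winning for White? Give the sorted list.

A0 = {L}
A1: add {F} — F (White) has F→L.
A2: add {H, J} — H (White) has H→F; J (White) has J→F.
A3 = A2; e.g. D (Black) can still go to E. Fixed point.
White's winning region = {F, H, J, L}.

F, H, J, L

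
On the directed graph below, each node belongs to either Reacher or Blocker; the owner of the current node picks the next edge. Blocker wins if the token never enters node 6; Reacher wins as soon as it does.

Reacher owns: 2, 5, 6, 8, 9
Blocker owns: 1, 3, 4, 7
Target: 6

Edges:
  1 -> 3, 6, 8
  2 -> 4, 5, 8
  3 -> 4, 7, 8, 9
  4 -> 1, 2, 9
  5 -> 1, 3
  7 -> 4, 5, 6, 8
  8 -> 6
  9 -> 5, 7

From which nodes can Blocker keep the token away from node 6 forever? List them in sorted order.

1, 3, 4, 5, 7, 9

A0 = {6}
A1: add {8} — 8 (Reacher) has 8→6.
A2: add {2} — 2 (Reacher) has 2→8.
A3 = A2; e.g. 1 (Blocker) can still go to 3. Fixed point.
Reacher's attractor = {2, 6, 8}; Blocker avoids the target exactly from the complement.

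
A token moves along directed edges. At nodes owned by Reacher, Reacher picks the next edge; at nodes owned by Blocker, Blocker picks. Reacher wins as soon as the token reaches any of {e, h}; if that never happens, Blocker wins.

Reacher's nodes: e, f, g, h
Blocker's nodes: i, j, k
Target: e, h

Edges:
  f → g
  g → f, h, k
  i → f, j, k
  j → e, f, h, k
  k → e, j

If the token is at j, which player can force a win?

Blocker

A0 = {e, h}
A1: add {g} — g (Reacher) has g→h.
A2: add {f} — f (Reacher) has f→g.
A3 = A2; e.g. i (Blocker) can still go to j. Fixed point.
j never enters the attractor, so Blocker can avoid the target forever.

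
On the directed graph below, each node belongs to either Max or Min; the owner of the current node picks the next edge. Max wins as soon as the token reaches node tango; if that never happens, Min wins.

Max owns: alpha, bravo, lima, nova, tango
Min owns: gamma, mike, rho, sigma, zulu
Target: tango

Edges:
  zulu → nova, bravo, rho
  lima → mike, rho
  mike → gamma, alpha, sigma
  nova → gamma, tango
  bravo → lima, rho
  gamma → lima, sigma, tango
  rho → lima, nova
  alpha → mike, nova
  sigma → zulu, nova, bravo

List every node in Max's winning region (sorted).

alpha, nova, tango

A0 = {tango}
A1: add {nova} — nova (Max) has nova→tango.
A2: add {alpha} — alpha (Max) has alpha→nova.
A3 = A2; e.g. zulu (Min) can still go to bravo. Fixed point.
Max's winning region = {alpha, nova, tango}.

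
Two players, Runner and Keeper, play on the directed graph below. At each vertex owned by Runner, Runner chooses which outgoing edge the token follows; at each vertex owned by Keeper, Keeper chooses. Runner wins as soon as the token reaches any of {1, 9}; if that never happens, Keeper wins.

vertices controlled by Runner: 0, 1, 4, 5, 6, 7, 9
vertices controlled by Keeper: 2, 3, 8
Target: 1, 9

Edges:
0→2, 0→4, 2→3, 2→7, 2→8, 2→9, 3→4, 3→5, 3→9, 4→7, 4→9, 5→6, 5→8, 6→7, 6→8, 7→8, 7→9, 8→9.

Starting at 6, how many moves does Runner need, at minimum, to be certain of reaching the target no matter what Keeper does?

2

A0 = {1, 9}
A1: add {4, 7, 8} — 4 (Runner) has 4→9; 7 (Runner) has 7→9; 8 (Keeper): all of {9} already in.
A2: add {0, 5, 6} — 0 (Runner) has 0→4; 5 (Runner) has 5→8; 6 (Runner) has 6→7.
6 enters the attractor at level 2, so Runner can force the target in 2 moves from there.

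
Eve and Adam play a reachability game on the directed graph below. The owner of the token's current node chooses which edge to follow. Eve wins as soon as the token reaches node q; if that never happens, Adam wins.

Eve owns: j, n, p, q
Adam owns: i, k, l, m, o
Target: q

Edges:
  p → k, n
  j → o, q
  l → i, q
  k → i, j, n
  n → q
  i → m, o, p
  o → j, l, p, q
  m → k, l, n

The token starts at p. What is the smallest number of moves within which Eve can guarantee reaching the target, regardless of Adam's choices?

2

A0 = {q}
A1: add {j, n} — j (Eve) has j→q; n (Eve) has n→q.
A2: add {p} — p (Eve) has p→n.
A3 = A2; e.g. i (Adam) can still go to m. Fixed point.
p enters the attractor at level 2, so Eve can force the target in 2 moves from there.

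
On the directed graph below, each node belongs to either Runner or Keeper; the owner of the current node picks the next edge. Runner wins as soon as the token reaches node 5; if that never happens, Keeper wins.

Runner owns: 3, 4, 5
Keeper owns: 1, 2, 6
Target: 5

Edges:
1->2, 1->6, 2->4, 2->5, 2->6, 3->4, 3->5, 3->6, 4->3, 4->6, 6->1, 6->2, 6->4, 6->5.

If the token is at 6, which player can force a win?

A0 = {5}
A1: add {3} — 3 (Runner) has 3→5.
A2: add {4} — 4 (Runner) has 4→3.
A3 = A2; e.g. 1 (Keeper) can still go to 2. Fixed point.
6 never enters the attractor, so Keeper can avoid the target forever.

Keeper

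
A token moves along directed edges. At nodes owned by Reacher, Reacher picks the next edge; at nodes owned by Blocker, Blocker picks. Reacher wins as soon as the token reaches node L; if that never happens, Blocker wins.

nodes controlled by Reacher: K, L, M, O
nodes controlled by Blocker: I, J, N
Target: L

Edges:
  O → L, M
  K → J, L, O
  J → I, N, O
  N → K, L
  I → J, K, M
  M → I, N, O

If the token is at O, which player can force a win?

A0 = {L}
A1: add {K, O} — K (Reacher) has K→L; O (Reacher) has O→L.
O ∈ A1, so Reacher can force the target.

Reacher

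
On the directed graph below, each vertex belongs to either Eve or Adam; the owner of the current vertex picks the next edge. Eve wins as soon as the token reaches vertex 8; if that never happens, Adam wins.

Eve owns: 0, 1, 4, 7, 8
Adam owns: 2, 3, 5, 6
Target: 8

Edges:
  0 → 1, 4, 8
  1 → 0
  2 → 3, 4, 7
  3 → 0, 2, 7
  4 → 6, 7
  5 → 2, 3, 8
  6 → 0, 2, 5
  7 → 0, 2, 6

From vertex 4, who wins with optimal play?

Eve

A0 = {8}
A1: add {0} — 0 (Eve) has 0→8.
A2: add {1, 7} — 1 (Eve) has 1→0; 7 (Eve) has 7→0.
A3: add {4} — 4 (Eve) has 4→7.
A4 = A3; e.g. 2 (Adam) can still go to 3. Fixed point.
4 ∈ A3, so Eve can force the target.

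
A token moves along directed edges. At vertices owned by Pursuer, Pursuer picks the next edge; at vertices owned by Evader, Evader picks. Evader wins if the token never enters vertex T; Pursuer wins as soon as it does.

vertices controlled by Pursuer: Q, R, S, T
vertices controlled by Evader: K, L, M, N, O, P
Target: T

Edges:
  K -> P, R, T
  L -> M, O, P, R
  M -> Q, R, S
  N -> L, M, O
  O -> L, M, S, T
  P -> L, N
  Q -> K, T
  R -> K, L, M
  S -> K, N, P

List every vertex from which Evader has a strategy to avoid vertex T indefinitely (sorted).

A0 = {T}
A1: add {Q} — Q (Pursuer) has Q→T.
A2 = A1; e.g. K (Evader) can still go to P. Fixed point.
Pursuer's attractor = {Q, T}; Evader avoids the target exactly from the complement.

K, L, M, N, O, P, R, S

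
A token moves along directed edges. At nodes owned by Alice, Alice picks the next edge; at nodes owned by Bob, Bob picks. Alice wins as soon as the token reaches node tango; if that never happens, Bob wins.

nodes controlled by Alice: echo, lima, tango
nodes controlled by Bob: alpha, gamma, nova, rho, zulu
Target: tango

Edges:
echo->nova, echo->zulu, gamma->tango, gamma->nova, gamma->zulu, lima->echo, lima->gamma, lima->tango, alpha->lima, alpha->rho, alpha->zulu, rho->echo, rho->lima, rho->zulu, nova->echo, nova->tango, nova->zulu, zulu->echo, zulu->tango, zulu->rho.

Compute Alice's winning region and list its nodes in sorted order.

A0 = {tango}
A1: add {lima} — lima (Alice) has lima→tango.
A2 = A1; e.g. echo (Alice) has no edge into A1. Fixed point.
Alice's winning region = {lima, tango}.

lima, tango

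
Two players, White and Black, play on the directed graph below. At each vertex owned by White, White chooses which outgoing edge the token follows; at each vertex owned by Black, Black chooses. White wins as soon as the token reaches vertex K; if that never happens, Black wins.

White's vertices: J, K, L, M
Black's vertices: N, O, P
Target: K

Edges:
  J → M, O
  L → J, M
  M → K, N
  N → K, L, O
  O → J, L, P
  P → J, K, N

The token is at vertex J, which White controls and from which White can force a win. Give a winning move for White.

M

A0 = {K}
A1: add {M} — M (White) has M→K.
A2: add {J, L} — J (White) has J→M; L (White) has L→M.
A3 = A2; e.g. N (Black) can still go to O. Fixed point.
From J, successor M is in the attractor (rank 1); the other successor O is not.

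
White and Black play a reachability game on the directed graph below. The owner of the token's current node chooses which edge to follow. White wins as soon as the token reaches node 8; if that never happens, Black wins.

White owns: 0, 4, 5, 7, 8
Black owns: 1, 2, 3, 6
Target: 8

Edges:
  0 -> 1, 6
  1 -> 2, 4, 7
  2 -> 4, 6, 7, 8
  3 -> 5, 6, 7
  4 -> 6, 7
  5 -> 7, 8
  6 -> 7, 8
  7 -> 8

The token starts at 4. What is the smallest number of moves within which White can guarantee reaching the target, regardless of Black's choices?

2

A0 = {8}
A1: add {5, 7} — 5 (White) has 5→8; 7 (White) has 7→8.
A2: add {4, 6} — 4 (White) has 4→7; 6 (Black): all of {7, 8} already in.
4 enters the attractor at level 2, so White can force the target in 2 moves from there.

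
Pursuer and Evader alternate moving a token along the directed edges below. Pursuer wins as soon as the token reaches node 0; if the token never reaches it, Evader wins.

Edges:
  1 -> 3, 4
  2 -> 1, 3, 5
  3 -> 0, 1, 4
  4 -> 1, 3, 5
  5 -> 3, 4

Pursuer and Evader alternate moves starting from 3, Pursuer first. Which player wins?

Track states (vertex, player-to-move).
A0 = {(0,Pursuer), (0,Evader)}
A1: add {(3,Pursuer)}.
(3,Pursuer) ∈ A1 ⇒ Pursuer forces the target.

Pursuer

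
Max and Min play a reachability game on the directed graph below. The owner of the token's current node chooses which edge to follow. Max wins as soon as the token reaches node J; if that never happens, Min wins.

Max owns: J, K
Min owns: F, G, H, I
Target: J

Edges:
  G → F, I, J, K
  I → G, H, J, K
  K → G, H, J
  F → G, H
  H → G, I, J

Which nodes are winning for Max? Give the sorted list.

A0 = {J}
A1: add {K} — K (Max) has K→J.
A2 = A1; e.g. F (Min) can still go to G. Fixed point.
Max's winning region = {J, K}.

J, K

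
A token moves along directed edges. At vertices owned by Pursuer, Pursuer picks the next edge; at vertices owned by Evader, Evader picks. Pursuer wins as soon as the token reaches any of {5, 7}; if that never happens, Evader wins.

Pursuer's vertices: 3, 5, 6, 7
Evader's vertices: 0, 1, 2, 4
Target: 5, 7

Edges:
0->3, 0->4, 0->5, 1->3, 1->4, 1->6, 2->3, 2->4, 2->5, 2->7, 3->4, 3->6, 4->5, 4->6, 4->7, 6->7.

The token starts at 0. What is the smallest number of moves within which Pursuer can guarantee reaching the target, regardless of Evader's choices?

3

A0 = {5, 7}
A1: add {6} — 6 (Pursuer) has 6→7.
A2: add {3, 4} — 3 (Pursuer) has 3→6; 4 (Evader): all of {5, 6, 7} already in.
A3: add {0, 1, 2} — 0 (Evader): all of {3, 4, 5} already in; 1 (Evader): all of {3, 4, 6} already in; 2 (Evader): all of {3, 4, 5, 7} already in.
A3 = all vertices. Fixed point.
0 enters the attractor at level 3, so Pursuer can force the target in 3 moves from there.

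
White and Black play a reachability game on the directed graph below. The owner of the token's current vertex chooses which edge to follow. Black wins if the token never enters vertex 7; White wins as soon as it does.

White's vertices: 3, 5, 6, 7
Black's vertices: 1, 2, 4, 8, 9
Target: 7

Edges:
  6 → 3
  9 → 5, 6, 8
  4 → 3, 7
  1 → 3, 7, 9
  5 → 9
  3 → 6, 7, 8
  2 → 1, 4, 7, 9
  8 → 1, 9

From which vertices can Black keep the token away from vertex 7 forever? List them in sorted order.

A0 = {7}
A1: add {3} — 3 (White) has 3→7.
A2: add {4, 6} — 4 (Black): all of {3, 7} already in; 6 (White) has 6→3.
A3 = A2; e.g. 1 (Black) can still go to 9. Fixed point.
White's attractor = {3, 4, 6, 7}; Black avoids the target exactly from the complement.

1, 2, 5, 8, 9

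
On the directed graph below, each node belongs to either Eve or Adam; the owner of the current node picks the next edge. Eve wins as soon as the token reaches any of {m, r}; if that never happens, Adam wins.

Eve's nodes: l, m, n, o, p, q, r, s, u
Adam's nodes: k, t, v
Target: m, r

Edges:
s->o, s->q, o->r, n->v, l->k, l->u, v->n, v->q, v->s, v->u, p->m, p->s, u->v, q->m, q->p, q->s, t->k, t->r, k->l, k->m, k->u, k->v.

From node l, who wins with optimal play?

A0 = {m, r}
A1: add {o, p, q} — o (Eve) has o→r; p (Eve) has p→m; q (Eve) has q→m.
A2: add {s} — s (Eve) has s→o.
A3 = A2; e.g. k (Adam) can still go to l. Fixed point.
l never enters the attractor, so Adam can avoid the target forever.

Adam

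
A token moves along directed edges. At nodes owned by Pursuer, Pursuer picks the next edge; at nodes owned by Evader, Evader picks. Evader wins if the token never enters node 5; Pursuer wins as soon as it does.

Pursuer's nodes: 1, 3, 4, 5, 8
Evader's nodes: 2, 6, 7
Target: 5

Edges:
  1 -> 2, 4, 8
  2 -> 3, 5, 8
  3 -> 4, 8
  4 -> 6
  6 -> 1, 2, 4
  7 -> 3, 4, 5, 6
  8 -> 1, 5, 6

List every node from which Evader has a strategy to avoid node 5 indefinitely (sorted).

A0 = {5}
A1: add {8} — 8 (Pursuer) has 8→5.
A2: add {1, 3} — 1 (Pursuer) has 1→8; 3 (Pursuer) has 3→8.
A3: add {2} — 2 (Evader): all of {3, 5, 8} already in.
A4 = A3; e.g. 4 (Pursuer) has no edge into A3. Fixed point.
Pursuer's attractor = {1, 2, 3, 5, 8}; Evader avoids the target exactly from the complement.

4, 6, 7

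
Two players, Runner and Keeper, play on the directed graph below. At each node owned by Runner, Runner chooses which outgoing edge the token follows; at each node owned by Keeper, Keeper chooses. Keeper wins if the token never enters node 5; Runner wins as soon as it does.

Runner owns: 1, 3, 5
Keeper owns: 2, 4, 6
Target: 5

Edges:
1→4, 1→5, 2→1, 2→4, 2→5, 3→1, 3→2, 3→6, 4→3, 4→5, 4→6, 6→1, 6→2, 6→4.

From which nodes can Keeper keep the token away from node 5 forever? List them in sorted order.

2, 4, 6

A0 = {5}
A1: add {1} — 1 (Runner) has 1→5.
A2: add {3} — 3 (Runner) has 3→1.
A3 = A2; e.g. 2 (Keeper) can still go to 4. Fixed point.
Runner's attractor = {1, 3, 5}; Keeper avoids the target exactly from the complement.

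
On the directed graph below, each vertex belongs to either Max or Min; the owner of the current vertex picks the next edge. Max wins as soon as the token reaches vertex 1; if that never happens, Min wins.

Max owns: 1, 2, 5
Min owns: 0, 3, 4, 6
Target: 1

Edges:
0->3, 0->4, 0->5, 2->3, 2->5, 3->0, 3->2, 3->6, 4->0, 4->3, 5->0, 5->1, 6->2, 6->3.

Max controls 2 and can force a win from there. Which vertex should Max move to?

5

A0 = {1}
A1: add {5} — 5 (Max) has 5→1.
A2: add {2} — 2 (Max) has 2→5.
A3 = A2; e.g. 0 (Min) can still go to 3. Fixed point.
From 2, successor 5 is in the attractor (rank 1); the other successor 3 is not.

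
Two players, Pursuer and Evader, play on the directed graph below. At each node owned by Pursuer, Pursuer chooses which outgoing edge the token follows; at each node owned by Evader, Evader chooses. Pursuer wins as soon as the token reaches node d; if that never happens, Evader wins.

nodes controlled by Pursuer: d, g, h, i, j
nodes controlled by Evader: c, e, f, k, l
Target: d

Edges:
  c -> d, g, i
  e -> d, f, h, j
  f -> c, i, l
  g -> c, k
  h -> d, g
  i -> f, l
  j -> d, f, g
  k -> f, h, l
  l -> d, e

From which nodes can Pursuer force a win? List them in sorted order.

d, h, j

A0 = {d}
A1: add {h, j} — h (Pursuer) has h→d; j (Pursuer) has j→d.
A2 = A1; e.g. c (Evader) can still go to g. Fixed point.
Pursuer's winning region = {d, h, j}.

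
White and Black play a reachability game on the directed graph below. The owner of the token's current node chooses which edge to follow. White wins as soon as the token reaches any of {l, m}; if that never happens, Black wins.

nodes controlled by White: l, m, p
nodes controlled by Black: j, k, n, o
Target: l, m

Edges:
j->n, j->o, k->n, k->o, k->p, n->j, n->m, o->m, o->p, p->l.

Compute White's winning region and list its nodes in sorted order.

A0 = {l, m}
A1: add {p} — p (White) has p→l.
A2: add {o} — o (Black): all of {m, p} already in.
A3 = A2; e.g. j (Black) can still go to n. Fixed point.
White's winning region = {l, m, o, p}.

l, m, o, p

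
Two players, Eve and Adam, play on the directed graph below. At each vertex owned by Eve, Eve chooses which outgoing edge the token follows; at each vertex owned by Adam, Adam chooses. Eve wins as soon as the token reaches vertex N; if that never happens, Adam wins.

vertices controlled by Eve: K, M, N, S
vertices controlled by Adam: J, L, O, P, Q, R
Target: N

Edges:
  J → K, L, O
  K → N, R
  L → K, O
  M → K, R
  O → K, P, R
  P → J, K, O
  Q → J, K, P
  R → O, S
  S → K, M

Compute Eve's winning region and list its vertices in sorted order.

A0 = {N}
A1: add {K} — K (Eve) has K→N.
A2: add {M, S} — M (Eve) has M→K; S (Eve) has S→K.
A3 = A2; e.g. J (Adam) can still go to L. Fixed point.
Eve's winning region = {K, M, N, S}.

K, M, N, S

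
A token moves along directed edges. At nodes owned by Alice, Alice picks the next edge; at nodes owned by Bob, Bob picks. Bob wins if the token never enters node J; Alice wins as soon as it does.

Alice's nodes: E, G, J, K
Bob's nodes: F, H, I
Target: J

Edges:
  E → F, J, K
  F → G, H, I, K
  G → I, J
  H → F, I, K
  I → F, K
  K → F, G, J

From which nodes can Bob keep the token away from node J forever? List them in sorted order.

F, H, I

A0 = {J}
A1: add {E, G, K} — E (Alice) has E→J; G (Alice) has G→J; K (Alice) has K→J.
A2 = A1; e.g. F (Bob) can still go to H. Fixed point.
Alice's attractor = {E, G, J, K}; Bob avoids the target exactly from the complement.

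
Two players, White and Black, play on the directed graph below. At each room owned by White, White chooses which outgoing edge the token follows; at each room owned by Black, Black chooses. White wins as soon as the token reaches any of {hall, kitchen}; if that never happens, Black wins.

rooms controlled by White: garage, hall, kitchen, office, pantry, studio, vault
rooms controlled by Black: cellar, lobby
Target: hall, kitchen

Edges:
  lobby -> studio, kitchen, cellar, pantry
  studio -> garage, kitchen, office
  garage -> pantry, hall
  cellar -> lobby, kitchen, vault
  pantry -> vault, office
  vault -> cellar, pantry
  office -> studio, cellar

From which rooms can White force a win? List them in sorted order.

garage, hall, kitchen, office, pantry, studio, vault

A0 = {hall, kitchen}
A1: add {garage, studio} — studio (White) has studio→kitchen; garage (White) has garage→hall.
A2: add {office} — office (White) has office→studio.
A3: add {pantry} — pantry (White) has pantry→office.
A4: add {vault} — vault (White) has vault→pantry.
A5 = A4; e.g. lobby (Black) can still go to cellar. Fixed point.
White's winning region = {garage, hall, kitchen, office, pantry, studio, vault}.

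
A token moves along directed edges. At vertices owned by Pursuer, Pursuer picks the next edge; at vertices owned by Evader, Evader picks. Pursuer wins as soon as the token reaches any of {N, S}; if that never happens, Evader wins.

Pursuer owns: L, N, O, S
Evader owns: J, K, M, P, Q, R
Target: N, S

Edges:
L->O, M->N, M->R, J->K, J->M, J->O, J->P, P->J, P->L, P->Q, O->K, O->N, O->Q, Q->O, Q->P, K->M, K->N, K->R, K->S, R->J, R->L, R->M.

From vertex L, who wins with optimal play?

A0 = {N, S}
A1: add {O} — O (Pursuer) has O→N.
A2: add {L} — L (Pursuer) has L→O.
A3 = A2; e.g. J (Evader) can still go to K. Fixed point.
L ∈ A2, so Pursuer can force the target.

Pursuer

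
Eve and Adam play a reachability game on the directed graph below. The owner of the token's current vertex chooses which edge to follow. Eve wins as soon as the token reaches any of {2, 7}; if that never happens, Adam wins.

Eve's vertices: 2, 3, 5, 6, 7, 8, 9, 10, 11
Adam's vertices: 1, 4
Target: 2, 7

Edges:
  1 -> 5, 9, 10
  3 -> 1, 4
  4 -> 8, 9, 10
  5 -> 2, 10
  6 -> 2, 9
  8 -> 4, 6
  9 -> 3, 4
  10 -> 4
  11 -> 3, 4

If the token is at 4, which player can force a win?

Adam

A0 = {2, 7}
A1: add {5, 6} — 5 (Eve) has 5→2; 6 (Eve) has 6→2.
A2: add {8} — 8 (Eve) has 8→6.
A3 = A2; e.g. 1 (Adam) can still go to 9. Fixed point.
4 never enters the attractor, so Adam can avoid the target forever.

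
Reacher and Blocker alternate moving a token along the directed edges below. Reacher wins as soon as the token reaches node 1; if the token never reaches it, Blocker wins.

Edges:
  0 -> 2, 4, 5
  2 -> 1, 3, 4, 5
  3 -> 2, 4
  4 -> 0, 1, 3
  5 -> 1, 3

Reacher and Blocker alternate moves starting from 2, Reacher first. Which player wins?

Reacher

Track states (vertex, player-to-move).
A0 = {(1,Reacher), (1,Blocker)}
A1: add {(2,Reacher), (4,Reacher), (5,Reacher)}.
(2,Reacher) ∈ A1 ⇒ Reacher forces the target.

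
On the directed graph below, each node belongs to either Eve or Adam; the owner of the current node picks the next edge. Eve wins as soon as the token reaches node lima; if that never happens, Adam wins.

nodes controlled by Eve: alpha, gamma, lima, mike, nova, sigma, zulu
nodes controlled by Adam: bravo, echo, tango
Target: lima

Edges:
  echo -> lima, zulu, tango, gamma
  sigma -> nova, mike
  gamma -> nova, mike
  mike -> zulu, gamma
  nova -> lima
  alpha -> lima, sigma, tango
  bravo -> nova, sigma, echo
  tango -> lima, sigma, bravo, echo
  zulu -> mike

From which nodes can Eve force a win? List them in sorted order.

alpha, gamma, lima, mike, nova, sigma, zulu

A0 = {lima}
A1: add {alpha, nova} — nova (Eve) has nova→lima; alpha (Eve) has alpha→lima.
A2: add {gamma, sigma} — sigma (Eve) has sigma→nova; gamma (Eve) has gamma→nova.
A3: add {mike} — mike (Eve) has mike→gamma.
A4: add {zulu} — zulu (Eve) has zulu→mike.
A5 = A4; e.g. tango (Adam) can still go to bravo. Fixed point.
Eve's winning region = {alpha, gamma, lima, mike, nova, sigma, zulu}.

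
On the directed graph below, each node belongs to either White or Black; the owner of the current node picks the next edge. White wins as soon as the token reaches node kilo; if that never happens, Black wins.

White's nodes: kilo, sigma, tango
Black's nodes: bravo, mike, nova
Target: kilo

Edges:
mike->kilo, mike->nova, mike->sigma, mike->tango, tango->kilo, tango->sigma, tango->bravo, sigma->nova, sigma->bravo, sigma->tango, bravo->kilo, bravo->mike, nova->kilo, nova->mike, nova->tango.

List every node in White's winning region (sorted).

A0 = {kilo}
A1: add {tango} — tango (White) has tango→kilo.
A2: add {sigma} — sigma (White) has sigma→tango.
A3 = A2; e.g. nova (Black) can still go to mike. Fixed point.
White's winning region = {kilo, sigma, tango}.

kilo, sigma, tango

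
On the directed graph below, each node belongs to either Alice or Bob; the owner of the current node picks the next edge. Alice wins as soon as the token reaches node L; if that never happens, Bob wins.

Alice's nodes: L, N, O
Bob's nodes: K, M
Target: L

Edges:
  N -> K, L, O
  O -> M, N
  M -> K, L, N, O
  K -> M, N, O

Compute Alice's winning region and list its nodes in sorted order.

A0 = {L}
A1: add {N} — N (Alice) has N→L.
A2: add {O} — O (Alice) has O→N.
A3 = A2; e.g. K (Bob) can still go to M. Fixed point.
Alice's winning region = {L, N, O}.

L, N, O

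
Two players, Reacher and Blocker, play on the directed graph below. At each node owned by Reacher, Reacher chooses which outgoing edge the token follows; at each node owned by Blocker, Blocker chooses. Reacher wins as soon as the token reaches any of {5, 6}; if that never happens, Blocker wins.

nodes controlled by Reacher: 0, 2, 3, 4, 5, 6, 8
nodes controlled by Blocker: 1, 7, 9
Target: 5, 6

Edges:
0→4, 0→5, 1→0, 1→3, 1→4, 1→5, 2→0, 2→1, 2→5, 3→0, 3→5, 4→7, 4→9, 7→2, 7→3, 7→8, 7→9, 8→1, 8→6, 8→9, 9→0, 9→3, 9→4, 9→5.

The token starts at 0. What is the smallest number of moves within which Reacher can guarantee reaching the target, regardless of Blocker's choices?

1

A0 = {5, 6}
A1: add {0, 2, 3, 8} — 0 (Reacher) has 0→5; 2 (Reacher) has 2→5; 3 (Reacher) has 3→5; 8 (Reacher) has 8→6.
A2 = A1; e.g. 1 (Blocker) can still go to 4. Fixed point.
0 enters the attractor at level 1, so Reacher can force the target in 1 move from there.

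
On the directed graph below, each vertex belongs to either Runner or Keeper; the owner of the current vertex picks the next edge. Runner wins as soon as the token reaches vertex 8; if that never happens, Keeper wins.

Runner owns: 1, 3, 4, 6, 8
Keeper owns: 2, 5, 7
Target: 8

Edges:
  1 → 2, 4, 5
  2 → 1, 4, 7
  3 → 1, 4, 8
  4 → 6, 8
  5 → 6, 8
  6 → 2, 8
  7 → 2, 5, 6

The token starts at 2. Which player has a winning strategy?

Keeper

A0 = {8}
A1: add {3, 4, 6} — 3 (Runner) has 3→8; 4 (Runner) has 4→8; 6 (Runner) has 6→8.
A2: add {1, 5} — 1 (Runner) has 1→4; 5 (Keeper): all of {6, 8} already in.
A3 = A2; e.g. 2 (Keeper) can still go to 7. Fixed point.
2 never enters the attractor, so Keeper can avoid the target forever.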